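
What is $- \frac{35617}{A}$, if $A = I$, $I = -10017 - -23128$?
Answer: $- \frac{35617}{13111} \approx -2.7166$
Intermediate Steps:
$I = 13111$ ($I = -10017 + 23128 = 13111$)
$A = 13111$
$- \frac{35617}{A} = - \frac{35617}{13111}$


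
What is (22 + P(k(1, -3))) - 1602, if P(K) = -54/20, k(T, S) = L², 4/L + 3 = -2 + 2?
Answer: -15827/10 ≈ -1582.7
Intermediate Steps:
L = -4/3 (L = 4/(-3 + (-2 + 2)) = 4/(-3 + 0) = 4/(-3) = 4*(-⅓) = -4/3 ≈ -1.3333)
k(T, S) = 16/9 (k(T, S) = (-4/3)² = 16/9)
P(K) = -27/10 (P(K) = -54*1/20 = -27/10)
(22 + P(k(1, -3))) - 1602 = (22 - 27/10) - 1602 = 193/10 - 1602 = -15827/10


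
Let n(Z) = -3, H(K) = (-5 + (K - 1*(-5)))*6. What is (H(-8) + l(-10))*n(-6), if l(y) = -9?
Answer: 171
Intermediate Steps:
H(K) = 6*K (H(K) = (-5 + (K + 5))*6 = (-5 + (5 + K))*6 = K*6 = 6*K)
(H(-8) + l(-10))*n(-6) = (6*(-8) - 9)*(-3) = (-48 - 9)*(-3) = -57*(-3) = 171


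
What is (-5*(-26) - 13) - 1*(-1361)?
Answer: 1478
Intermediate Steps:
(-5*(-26) - 13) - 1*(-1361) = (130 - 13) + 1361 = 117 + 1361 = 1478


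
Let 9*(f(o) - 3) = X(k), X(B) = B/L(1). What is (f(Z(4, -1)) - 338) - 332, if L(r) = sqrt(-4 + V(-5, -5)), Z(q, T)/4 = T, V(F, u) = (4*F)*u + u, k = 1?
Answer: -667 + sqrt(91)/819 ≈ -666.99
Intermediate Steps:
V(F, u) = u + 4*F*u (V(F, u) = 4*F*u + u = u + 4*F*u)
Z(q, T) = 4*T
L(r) = sqrt(91) (L(r) = sqrt(-4 - 5*(1 + 4*(-5))) = sqrt(-4 - 5*(1 - 20)) = sqrt(-4 - 5*(-19)) = sqrt(-4 + 95) = sqrt(91))
X(B) = B*sqrt(91)/91 (X(B) = B/(sqrt(91)) = B*(sqrt(91)/91) = B*sqrt(91)/91)
f(o) = 3 + sqrt(91)/819 (f(o) = 3 + ((1/91)*1*sqrt(91))/9 = 3 + (sqrt(91)/91)/9 = 3 + sqrt(91)/819)
(f(Z(4, -1)) - 338) - 332 = ((3 + sqrt(91)/819) - 338) - 332 = (-335 + sqrt(91)/819) - 332 = -667 + sqrt(91)/819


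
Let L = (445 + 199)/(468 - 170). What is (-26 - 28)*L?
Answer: -17388/149 ≈ -116.70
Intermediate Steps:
L = 322/149 (L = 644/298 = 644*(1/298) = 322/149 ≈ 2.1611)
(-26 - 28)*L = (-26 - 28)*(322/149) = -54*322/149 = -17388/149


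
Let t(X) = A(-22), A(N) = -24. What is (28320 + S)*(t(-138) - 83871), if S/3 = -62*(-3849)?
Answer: -62437511430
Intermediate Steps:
t(X) = -24
S = 715914 (S = 3*(-62*(-3849)) = 3*238638 = 715914)
(28320 + S)*(t(-138) - 83871) = (28320 + 715914)*(-24 - 83871) = 744234*(-83895) = -62437511430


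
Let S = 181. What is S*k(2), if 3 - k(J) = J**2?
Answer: -181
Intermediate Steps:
k(J) = 3 - J**2
S*k(2) = 181*(3 - 1*2**2) = 181*(3 - 1*4) = 181*(3 - 4) = 181*(-1) = -181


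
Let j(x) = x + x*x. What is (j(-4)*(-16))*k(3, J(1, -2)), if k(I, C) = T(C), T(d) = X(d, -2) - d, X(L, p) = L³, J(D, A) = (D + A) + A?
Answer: 4608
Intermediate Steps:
J(D, A) = D + 2*A (J(D, A) = (A + D) + A = D + 2*A)
j(x) = x + x²
T(d) = d³ - d
k(I, C) = C³ - C
(j(-4)*(-16))*k(3, J(1, -2)) = (-4*(1 - 4)*(-16))*((1 + 2*(-2))³ - (1 + 2*(-2))) = (-4*(-3)*(-16))*((1 - 4)³ - (1 - 4)) = (12*(-16))*((-3)³ - 1*(-3)) = -192*(-27 + 3) = -192*(-24) = 4608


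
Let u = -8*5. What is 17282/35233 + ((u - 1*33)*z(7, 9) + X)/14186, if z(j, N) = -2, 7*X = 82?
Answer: 877517198/1749353683 ≈ 0.50162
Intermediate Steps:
X = 82/7 (X = (⅐)*82 = 82/7 ≈ 11.714)
u = -40
17282/35233 + ((u - 1*33)*z(7, 9) + X)/14186 = 17282/35233 + ((-40 - 1*33)*(-2) + 82/7)/14186 = 17282*(1/35233) + ((-40 - 33)*(-2) + 82/7)*(1/14186) = 17282/35233 + (-73*(-2) + 82/7)*(1/14186) = 17282/35233 + (146 + 82/7)*(1/14186) = 17282/35233 + (1104/7)*(1/14186) = 17282/35233 + 552/49651 = 877517198/1749353683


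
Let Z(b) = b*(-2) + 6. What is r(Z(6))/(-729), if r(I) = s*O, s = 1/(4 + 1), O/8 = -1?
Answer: 8/3645 ≈ 0.0021948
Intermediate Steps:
Z(b) = 6 - 2*b (Z(b) = -2*b + 6 = 6 - 2*b)
O = -8 (O = 8*(-1) = -8)
s = ⅕ (s = 1/5 = ⅕ ≈ 0.20000)
r(I) = -8/5 (r(I) = (⅕)*(-8) = -8/5)
r(Z(6))/(-729) = -8/5/(-729) = -1/729*(-8/5) = 8/3645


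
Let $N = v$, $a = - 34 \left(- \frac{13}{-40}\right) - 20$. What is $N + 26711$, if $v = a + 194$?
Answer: $\frac{537479}{20} \approx 26874.0$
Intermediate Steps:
$a = - \frac{621}{20}$ ($a = - 34 \left(\left(-13\right) \left(- \frac{1}{40}\right)\right) - 20 = \left(-34\right) \frac{13}{40} - 20 = - \frac{221}{20} - 20 = - \frac{621}{20} \approx -31.05$)
$v = \frac{3259}{20}$ ($v = - \frac{621}{20} + 194 = \frac{3259}{20} \approx 162.95$)
$N = \frac{3259}{20} \approx 162.95$
$N + 26711 = \frac{3259}{20} + 26711 = \frac{537479}{20}$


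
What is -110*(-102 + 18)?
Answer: 9240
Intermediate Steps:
-110*(-102 + 18) = -110*(-84) = 9240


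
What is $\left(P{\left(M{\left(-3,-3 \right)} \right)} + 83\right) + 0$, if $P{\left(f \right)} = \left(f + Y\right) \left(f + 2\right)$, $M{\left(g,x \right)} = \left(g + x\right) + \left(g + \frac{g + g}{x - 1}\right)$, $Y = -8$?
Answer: $\frac{673}{4} \approx 168.25$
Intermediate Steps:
$M{\left(g,x \right)} = x + 2 g + \frac{2 g}{-1 + x}$ ($M{\left(g,x \right)} = \left(g + x\right) + \left(g + \frac{2 g}{-1 + x}\right) = x + 2 g + \frac{2 g}{-1 + x}$)
$P{\left(f \right)} = \left(-8 + f\right) \left(2 + f\right)$ ($P{\left(f \right)} = \left(f - 8\right) \left(f + 2\right) = \left(-8 + f\right) \left(2 + f\right)$)
$\left(P{\left(M{\left(-3,-3 \right)} \right)} + 83\right) + 0 = \left(\left(-16 + \left(- \frac{3 \left(-1 - 3 + 2 \left(-3\right)\right)}{-1 - 3}\right)^{2} - 6 \left(- \frac{3 \left(-1 - 3 + 2 \left(-3\right)\right)}{-1 - 3}\right)\right) + 83\right) + 0 = \left(\left(-16 + \left(- \frac{3 \left(-1 - 3 - 6\right)}{-4}\right)^{2} - 6 \left(- \frac{3 \left(-1 - 3 - 6\right)}{-4}\right)\right) + 83\right) + 0 = \left(\left(-16 + \left(\left(-3\right) \left(- \frac{1}{4}\right) \left(-10\right)\right)^{2} - 6 \left(\left(-3\right) \left(- \frac{1}{4}\right) \left(-10\right)\right)\right) + 83\right) + 0 = \left(\left(-16 + \left(- \frac{15}{2}\right)^{2} - -45\right) + 83\right) + 0 = \left(\left(-16 + \frac{225}{4} + 45\right) + 83\right) + 0 = \left(\frac{341}{4} + 83\right) + 0 = \frac{673}{4} + 0 = \frac{673}{4}$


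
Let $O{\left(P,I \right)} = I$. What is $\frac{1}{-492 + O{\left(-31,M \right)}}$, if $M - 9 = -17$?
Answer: $- \frac{1}{500} \approx -0.002$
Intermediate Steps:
$M = -8$ ($M = 9 - 17 = -8$)
$\frac{1}{-492 + O{\left(-31,M \right)}} = \frac{1}{-492 - 8} = \frac{1}{-500} = - \frac{1}{500}$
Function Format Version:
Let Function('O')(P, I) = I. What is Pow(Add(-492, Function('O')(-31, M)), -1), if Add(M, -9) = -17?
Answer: Rational(-1, 500) ≈ -0.0020000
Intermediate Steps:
M = -8 (M = Add(9, -17) = -8)
Pow(Add(-492, Function('O')(-31, M)), -1) = Pow(Add(-492, -8), -1) = Pow(-500, -1) = Rational(-1, 500)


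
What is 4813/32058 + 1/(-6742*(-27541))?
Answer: 223421179036/1488143756619 ≈ 0.15013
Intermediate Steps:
4813/32058 + 1/(-6742*(-27541)) = 4813*(1/32058) - 1/6742*(-1/27541) = 4813/32058 + 1/185681422 = 223421179036/1488143756619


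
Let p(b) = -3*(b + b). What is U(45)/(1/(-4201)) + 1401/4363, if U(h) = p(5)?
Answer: 549870291/4363 ≈ 1.2603e+5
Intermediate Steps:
p(b) = -6*b
U(h) = -30 (U(h) = -6*5 = -30)
U(45)/(1/(-4201)) + 1401/4363 = -30/(1/(-4201)) + 1401/4363 = -30/(-1/4201) + 1401*(1/4363) = -30*(-4201) + 1401/4363 = 126030 + 1401/4363 = 549870291/4363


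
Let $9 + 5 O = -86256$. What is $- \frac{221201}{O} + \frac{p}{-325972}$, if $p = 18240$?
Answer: $\frac{17947659413}{1405998729} \approx 12.765$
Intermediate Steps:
$O = -17253$ ($O = - \frac{9}{5} + \frac{1}{5} \left(-86256\right) = - \frac{9}{5} - \frac{86256}{5} = -17253$)
$- \frac{221201}{O} + \frac{p}{-325972} = - \frac{221201}{-17253} + \frac{18240}{-325972} = \left(-221201\right) \left(- \frac{1}{17253}\right) + 18240 \left(- \frac{1}{325972}\right) = \frac{221201}{17253} - \frac{4560}{81493} = \frac{17947659413}{1405998729}$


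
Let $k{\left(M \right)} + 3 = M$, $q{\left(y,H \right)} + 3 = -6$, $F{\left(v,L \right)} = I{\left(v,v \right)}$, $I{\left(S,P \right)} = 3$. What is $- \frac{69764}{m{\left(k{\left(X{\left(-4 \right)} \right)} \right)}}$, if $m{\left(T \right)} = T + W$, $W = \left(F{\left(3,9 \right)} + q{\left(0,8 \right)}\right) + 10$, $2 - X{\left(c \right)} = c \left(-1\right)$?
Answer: $69764$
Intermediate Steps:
$F{\left(v,L \right)} = 3$
$X{\left(c \right)} = 2 + c$ ($X{\left(c \right)} = 2 - c \left(-1\right) = 2 - - c = 2 + c$)
$q{\left(y,H \right)} = -9$ ($q{\left(y,H \right)} = -3 - 6 = -9$)
$k{\left(M \right)} = -3 + M$
$W = 4$ ($W = \left(3 - 9\right) + 10 = -6 + 10 = 4$)
$m{\left(T \right)} = 4 + T$ ($m{\left(T \right)} = T + 4 = 4 + T$)
$- \frac{69764}{m{\left(k{\left(X{\left(-4 \right)} \right)} \right)}} = - \frac{69764}{4 + \left(-3 + \left(2 - 4\right)\right)} = - \frac{69764}{4 - 5} = - \frac{69764}{-1} = \left(-69764\right) \left(-1\right) = 69764$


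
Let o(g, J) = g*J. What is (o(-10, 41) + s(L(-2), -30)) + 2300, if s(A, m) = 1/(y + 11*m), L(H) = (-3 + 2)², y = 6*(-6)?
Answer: 691739/366 ≈ 1890.0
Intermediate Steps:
y = -36
L(H) = 1 (L(H) = (-1)² = 1)
s(A, m) = 1/(-36 + 11*m)
o(g, J) = J*g
(o(-10, 41) + s(L(-2), -30)) + 2300 = (41*(-10) + 1/(-36 + 11*(-30))) + 2300 = (-410 + 1/(-36 - 330)) + 2300 = (-410 + 1/(-366)) + 2300 = (-410 - 1/366) + 2300 = -150061/366 + 2300 = 691739/366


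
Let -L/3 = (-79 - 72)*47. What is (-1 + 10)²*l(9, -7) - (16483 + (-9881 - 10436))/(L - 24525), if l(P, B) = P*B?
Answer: -2751156/539 ≈ -5104.2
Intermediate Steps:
L = 21291 (L = -3*(-79 - 72)*47 = -(-453)*47 = -3*(-7097) = 21291)
l(P, B) = B*P
(-1 + 10)²*l(9, -7) - (16483 + (-9881 - 10436))/(L - 24525) = (-1 + 10)²*(-7*9) - (16483 + (-9881 - 10436))/(21291 - 24525) = 9²*(-63) - (16483 - 20317)/(-3234) = 81*(-63) - (-3834)*(-1)/3234 = -5103 - 1*639/539 = -5103 - 639/539 = -2751156/539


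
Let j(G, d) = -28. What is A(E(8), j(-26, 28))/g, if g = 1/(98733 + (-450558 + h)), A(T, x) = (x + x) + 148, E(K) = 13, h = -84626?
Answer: -40153492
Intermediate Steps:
A(T, x) = 148 + 2*x (A(T, x) = 2*x + 148 = 148 + 2*x)
g = -1/436451 (g = 1/(98733 + (-450558 - 84626)) = 1/(98733 - 535184) = 1/(-436451) = -1/436451 ≈ -2.2912e-6)
A(E(8), j(-26, 28))/g = (148 + 2*(-28))/(-1/436451) = (148 - 56)*(-436451) = 92*(-436451) = -40153492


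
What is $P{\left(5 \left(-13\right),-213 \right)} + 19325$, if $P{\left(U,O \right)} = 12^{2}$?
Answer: $19469$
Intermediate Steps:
$P{\left(U,O \right)} = 144$
$P{\left(5 \left(-13\right),-213 \right)} + 19325 = 144 + 19325 = 19469$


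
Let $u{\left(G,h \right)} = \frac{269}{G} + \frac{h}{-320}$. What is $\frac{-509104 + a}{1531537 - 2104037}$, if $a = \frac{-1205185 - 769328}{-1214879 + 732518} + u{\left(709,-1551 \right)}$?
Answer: $\frac{18571445346661167}{20884430485600000} \approx 0.88925$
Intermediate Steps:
$u{\left(G,h \right)} = \frac{269}{G} - \frac{h}{320}$ ($u{\left(G,h \right)} = \frac{269}{G} + h \left(- \frac{1}{320}\right) = \frac{269}{G} - \frac{h}{320}$)
$a = \frac{339977253073}{36479354560}$ ($a = \frac{-1205185 - 769328}{-1214879 + 732518} + \left(\frac{269}{709} - - \frac{1551}{320}\right) = - \frac{1974513}{-482361} + \left(269 \cdot \frac{1}{709} + \frac{1551}{320}\right) = \left(-1974513\right) \left(- \frac{1}{482361}\right) + \left(\frac{269}{709} + \frac{1551}{320}\right) = \frac{658171}{160787} + \frac{1185739}{226880} = \frac{339977253073}{36479354560} \approx 9.3197$)
$\frac{-509104 + a}{1531537 - 2104037} = \frac{-509104 + \frac{339977253073}{36479354560}}{1531537 - 2104037} = - \frac{18571445346661167}{36479354560 \left(-572500\right)} = \left(- \frac{18571445346661167}{36479354560}\right) \left(- \frac{1}{572500}\right) = \frac{18571445346661167}{20884430485600000}$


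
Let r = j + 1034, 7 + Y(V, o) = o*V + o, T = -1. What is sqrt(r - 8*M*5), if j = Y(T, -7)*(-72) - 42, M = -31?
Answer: 12*sqrt(19) ≈ 52.307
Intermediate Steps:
Y(V, o) = -7 + o + V*o (Y(V, o) = -7 + (o*V + o) = -7 + (V*o + o) = -7 + (o + V*o) = -7 + o + V*o)
j = 462 (j = (-7 - 7 - 1*(-7))*(-72) - 42 = (-7 - 7 + 7)*(-72) - 42 = -7*(-72) - 42 = 504 - 42 = 462)
r = 1496 (r = 462 + 1034 = 1496)
sqrt(r - 8*M*5) = sqrt(1496 - 8*(-31)*5) = sqrt(1496 + 248*5) = sqrt(1496 + 1240) = sqrt(2736) = 12*sqrt(19)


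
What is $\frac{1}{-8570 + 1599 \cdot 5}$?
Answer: $- \frac{1}{575} \approx -0.0017391$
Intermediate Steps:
$\frac{1}{-8570 + 1599 \cdot 5} = \frac{1}{-8570 + 7995} = \frac{1}{-575} = - \frac{1}{575}$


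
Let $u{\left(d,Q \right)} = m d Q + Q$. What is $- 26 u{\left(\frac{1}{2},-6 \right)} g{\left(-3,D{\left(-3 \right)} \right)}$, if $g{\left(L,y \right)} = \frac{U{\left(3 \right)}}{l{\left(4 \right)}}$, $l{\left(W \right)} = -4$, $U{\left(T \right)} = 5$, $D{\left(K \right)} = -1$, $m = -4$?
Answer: $195$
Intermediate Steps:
$g{\left(L,y \right)} = - \frac{5}{4}$ ($g{\left(L,y \right)} = \frac{5}{-4} = 5 \left(- \frac{1}{4}\right) = - \frac{5}{4}$)
$u{\left(d,Q \right)} = Q - 4 Q d$ ($u{\left(d,Q \right)} = - 4 d Q + Q = - 4 Q d + Q = Q - 4 Q d$)
$- 26 u{\left(\frac{1}{2},-6 \right)} g{\left(-3,D{\left(-3 \right)} \right)} = - 26 \left(- 6 \left(1 - \frac{4}{2}\right)\right) \left(- \frac{5}{4}\right) = - 26 \left(- 6 \left(1 - 2\right)\right) \left(- \frac{5}{4}\right) = - 26 \left(\left(-6\right) \left(-1\right)\right) \left(- \frac{5}{4}\right) = \left(-26\right) 6 \left(- \frac{5}{4}\right) = \left(-156\right) \left(- \frac{5}{4}\right) = 195$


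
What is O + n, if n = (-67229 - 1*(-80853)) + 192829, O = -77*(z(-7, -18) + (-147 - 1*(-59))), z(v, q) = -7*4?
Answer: 215385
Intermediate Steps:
z(v, q) = -28
O = 8932 (O = -77*(-28 + (-147 - 1*(-59))) = -77*(-28 + (-147 + 59)) = -77*(-28 - 88) = -77*(-116) = 8932)
n = 206453 (n = (-67229 + 80853) + 192829 = 13624 + 192829 = 206453)
O + n = 8932 + 206453 = 215385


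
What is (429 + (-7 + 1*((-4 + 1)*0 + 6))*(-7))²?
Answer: 190096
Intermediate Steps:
(429 + (-7 + 1*((-4 + 1)*0 + 6))*(-7))² = (429 + (-7 + 1*(-3*0 + 6))*(-7))² = (429 + (-7 + 1*(0 + 6))*(-7))² = (429 + (-7 + 1*6)*(-7))² = (429 + (-7 + 6)*(-7))² = (429 - 1*(-7))² = (429 + 7)² = 436² = 190096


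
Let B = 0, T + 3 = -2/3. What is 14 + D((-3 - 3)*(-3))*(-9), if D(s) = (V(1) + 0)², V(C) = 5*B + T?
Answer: -107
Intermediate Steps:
T = -11/3 (T = -3 - 2/3 = -3 - 2*⅓ = -3 - ⅔ = -11/3 ≈ -3.6667)
V(C) = -11/3 (V(C) = 5*0 - 11/3 = 0 - 11/3 = -11/3)
D(s) = 121/9 (D(s) = (-11/3 + 0)² = (-11/3)² = 121/9)
14 + D((-3 - 3)*(-3))*(-9) = 14 + (121/9)*(-9) = 14 - 121 = -107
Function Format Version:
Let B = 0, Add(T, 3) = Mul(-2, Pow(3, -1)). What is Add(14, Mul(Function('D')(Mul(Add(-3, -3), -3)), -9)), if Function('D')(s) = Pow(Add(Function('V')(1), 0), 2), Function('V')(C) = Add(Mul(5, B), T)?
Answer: -107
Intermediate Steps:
T = Rational(-11, 3) (T = Add(-3, Mul(-2, Pow(3, -1))) = Add(-3, Mul(-2, Rational(1, 3))) = Add(-3, Rational(-2, 3)) = Rational(-11, 3) ≈ -3.6667)
Function('V')(C) = Rational(-11, 3) (Function('V')(C) = Add(Mul(5, 0), Rational(-11, 3)) = Add(0, Rational(-11, 3)) = Rational(-11, 3))
Function('D')(s) = Rational(121, 9) (Function('D')(s) = Pow(Add(Rational(-11, 3), 0), 2) = Pow(Rational(-11, 3), 2) = Rational(121, 9))
Add(14, Mul(Function('D')(Mul(Add(-3, -3), -3)), -9)) = Add(14, Mul(Rational(121, 9), -9)) = Add(14, -121) = -107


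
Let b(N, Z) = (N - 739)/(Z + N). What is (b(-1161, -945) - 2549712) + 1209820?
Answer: -1410905326/1053 ≈ -1.3399e+6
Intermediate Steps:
b(N, Z) = (-739 + N)/(N + Z)
(b(-1161, -945) - 2549712) + 1209820 = ((-739 - 1161)/(-1161 - 945) - 2549712) + 1209820 = (-1900/(-2106) - 2549712) + 1209820 = (-1/2106*(-1900) - 2549712) + 1209820 = (950/1053 - 2549712) + 1209820 = -2684845786/1053 + 1209820 = -1410905326/1053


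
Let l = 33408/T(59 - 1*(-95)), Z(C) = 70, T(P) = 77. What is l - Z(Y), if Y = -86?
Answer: 28018/77 ≈ 363.87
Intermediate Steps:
l = 33408/77 ≈ 433.87
l - Z(Y) = 33408/77 - 1*70 = 33408/77 - 70 = 28018/77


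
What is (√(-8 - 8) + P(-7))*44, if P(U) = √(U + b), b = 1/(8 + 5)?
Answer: I*(176 + 132*√130/13) ≈ 291.77*I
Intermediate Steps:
b = 1/13 ≈ 0.076923
P(U) = √(1/13 + U) (P(U) = √(U + 1/13) = √(1/13 + U))
(√(-8 - 8) + P(-7))*44 = (√(-8 - 8) + √(13 + 169*(-7))/13)*44 = (√(-16) + √(13 - 1183)/13)*44 = (4*I + √(-1170)/13)*44 = (4*I + (3*I*√130)/13)*44 = (4*I + 3*I*√130/13)*44 = 176*I + 132*I*√130/13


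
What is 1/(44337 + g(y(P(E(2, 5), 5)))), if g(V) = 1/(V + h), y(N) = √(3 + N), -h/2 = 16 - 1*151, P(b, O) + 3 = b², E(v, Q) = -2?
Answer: 272/12059665 ≈ 2.2555e-5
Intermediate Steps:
P(b, O) = -3 + b²
h = 270 (h = -2*(16 - 1*151) = -2*(16 - 151) = -2*(-135) = 270)
g(V) = 1/(270 + V) (g(V) = 1/(V + 270) = 1/(270 + V))
1/(44337 + g(y(P(E(2, 5), 5)))) = 1/(44337 + 1/(270 + √(3 + (-3 + (-2)²)))) = 1/(44337 + 1/(270 + √(3 + (-3 + 4)))) = 1/(44337 + 1/(270 + √(3 + 1))) = 1/(44337 + 1/(270 + √4)) = 1/(44337 + 1/(270 + 2)) = 1/(44337 + 1/272) = 1/(12059665/272) = 272/12059665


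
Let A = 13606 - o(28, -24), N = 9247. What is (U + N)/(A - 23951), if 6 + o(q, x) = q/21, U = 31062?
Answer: -120927/31021 ≈ -3.8982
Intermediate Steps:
o(q, x) = -6 + q/21
A = 40832/3 (A = 13606 - (-6 + (1/21)*28) = 13606 - (-6 + 4/3) = 13606 - 1*(-14/3) = 13606 + 14/3 = 40832/3 ≈ 13611.)
(U + N)/(A - 23951) = (31062 + 9247)/(40832/3 - 23951) = 40309/(-31021/3) = 40309*(-3/31021) = -120927/31021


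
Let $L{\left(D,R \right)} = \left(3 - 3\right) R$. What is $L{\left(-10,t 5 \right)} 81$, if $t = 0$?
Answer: $0$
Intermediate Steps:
$L{\left(D,R \right)} = 0$ ($L{\left(D,R \right)} = 0 R = 0$)
$L{\left(-10,t 5 \right)} 81 = 0 \cdot 81 = 0$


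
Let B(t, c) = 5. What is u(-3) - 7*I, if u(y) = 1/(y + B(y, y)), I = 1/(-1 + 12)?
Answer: -3/22 ≈ -0.13636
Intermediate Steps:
I = 1/11 ≈ 0.090909
u(y) = 1/(5 + y) (u(y) = 1/(y + 5) = 1/(5 + y))
u(-3) - 7*I = 1/(5 - 3) - 7*1/11 = 1/2 - 7/11 = -3/22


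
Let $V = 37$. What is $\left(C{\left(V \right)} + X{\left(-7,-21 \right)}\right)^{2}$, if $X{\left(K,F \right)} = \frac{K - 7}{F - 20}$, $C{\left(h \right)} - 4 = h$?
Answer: $\frac{2873025}{1681} \approx 1709.1$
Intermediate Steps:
$C{\left(h \right)} = 4 + h$
$X{\left(K,F \right)} = \frac{-7 + K}{-20 + F}$
$\left(C{\left(V \right)} + X{\left(-7,-21 \right)}\right)^{2} = \left(\left(4 + 37\right) + \frac{-7 - 7}{-20 - 21}\right)^{2} = \left(41 + \frac{1}{-41} \left(-14\right)\right)^{2} = \left(41 - - \frac{14}{41}\right)^{2} = \left(41 + \frac{14}{41}\right)^{2} = \left(\frac{1695}{41}\right)^{2} = \frac{2873025}{1681}$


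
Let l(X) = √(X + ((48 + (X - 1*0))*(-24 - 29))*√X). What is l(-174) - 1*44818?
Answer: -44818 + √(-174 + 6678*I*√174) ≈ -44608.0 + 210.07*I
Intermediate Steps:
l(X) = √(X + √X*(-2544 - 53*X)) (l(X) = √(X + ((48 + (X + 0))*(-53))*√X) = √(X + ((48 + X)*(-53))*√X) = √(X + (-2544 - 53*X)*√X) = √(X + √X*(-2544 - 53*X)))
l(-174) - 1*44818 = √(-174 - 2544*I*√174 - (-9222)*I*√174) - 1*44818 = √(-174 - 2544*I*√174 - (-9222)*I*√174) - 44818 = √(-174 - 2544*I*√174 + 9222*I*√174) - 44818 = √(-174 + 6678*I*√174) - 44818 = -44818 + √(-174 + 6678*I*√174)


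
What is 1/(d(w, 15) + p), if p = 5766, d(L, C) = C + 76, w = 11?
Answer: 1/5857 ≈ 0.00017074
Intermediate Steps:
d(L, C) = 76 + C
1/(d(w, 15) + p) = 1/((76 + 15) + 5766) = 1/(91 + 5766) = 1/5857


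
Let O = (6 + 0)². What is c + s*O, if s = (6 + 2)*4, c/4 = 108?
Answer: 1584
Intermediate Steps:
c = 432 (c = 4*108 = 432)
O = 36 (O = 6² = 36)
s = 32 (s = 8*4 = 32)
c + s*O = 432 + 32*36 = 432 + 1152 = 1584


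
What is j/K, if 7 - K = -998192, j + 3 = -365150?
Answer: -365153/998199 ≈ -0.36581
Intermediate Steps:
j = -365153 (j = -3 - 365150 = -365153)
K = 998199 (K = 7 - 1*(-998192) = 7 + 998192 = 998199)
j/K = -365153/998199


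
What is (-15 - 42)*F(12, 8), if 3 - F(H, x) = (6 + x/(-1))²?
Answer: 57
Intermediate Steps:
F(H, x) = 3 - (6 - x)² (F(H, x) = 3 - (6 + x/(-1))² = 3 - (6 + x*(-1))² = 3 - (6 - x)²)
(-15 - 42)*F(12, 8) = (-15 - 42)*(3 - (-6 + 8)²) = -57*(3 - 1*2²) = -57*(3 - 1*4) = -57*(3 - 4) = -57*(-1) = 57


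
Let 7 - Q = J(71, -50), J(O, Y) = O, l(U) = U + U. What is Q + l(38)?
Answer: 12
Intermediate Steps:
l(U) = 2*U
Q = -64 (Q = 7 - 1*71 = 7 - 71 = -64)
Q + l(38) = -64 + 2*38 = -64 + 76 = 12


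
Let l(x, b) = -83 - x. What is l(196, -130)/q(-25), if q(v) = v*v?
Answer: -279/625 ≈ -0.44640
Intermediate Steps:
q(v) = v**2
l(196, -130)/q(-25) = (-83 - 1*196)/((-25)**2) = (-83 - 196)/625 = -279*1/625 = -279/625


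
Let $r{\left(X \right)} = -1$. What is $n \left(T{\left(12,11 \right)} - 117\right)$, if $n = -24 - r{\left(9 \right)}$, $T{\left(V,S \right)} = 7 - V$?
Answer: $2806$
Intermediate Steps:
$n = -23$ ($n = -24 - -1 = -24 + 1 = -23$)
$n \left(T{\left(12,11 \right)} - 117\right) = - 23 \left(\left(7 - 12\right) - 117\right) = - 23 \left(-5 - 117\right) = \left(-23\right) \left(-122\right) = 2806$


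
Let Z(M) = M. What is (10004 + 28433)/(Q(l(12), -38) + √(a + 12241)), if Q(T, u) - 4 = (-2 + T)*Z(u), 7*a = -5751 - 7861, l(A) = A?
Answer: -101166184/917557 - 5957735*√21/917557 ≈ -140.01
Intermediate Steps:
a = -13612/7 (a = (-5751 - 7861)/7 = (⅐)*(-13612) = -13612/7 ≈ -1944.6)
Q(T, u) = 4 + u*(-2 + T) (Q(T, u) = 4 + (-2 + T)*u = 4 + u*(-2 + T))
(10004 + 28433)/(Q(l(12), -38) + √(a + 12241)) = (10004 + 28433)/((4 - 2*(-38) + 12*(-38)) + √(-13612/7 + 12241)) = 38437/((4 + 76 - 456) + √(72075/7)) = 38437/(-376 + 155*√21/7)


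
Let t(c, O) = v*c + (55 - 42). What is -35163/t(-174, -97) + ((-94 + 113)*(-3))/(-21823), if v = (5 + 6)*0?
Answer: -767361408/283699 ≈ -2704.8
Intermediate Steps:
v = 0 (v = 11*0 = 0)
t(c, O) = 13 (t(c, O) = 0*c + (55 - 42) = 0 + 13 = 13)
-35163/t(-174, -97) + ((-94 + 113)*(-3))/(-21823) = -35163/13 + ((-94 + 113)*(-3))/(-21823) = -35163*1/13 + (19*(-3))*(-1/21823) = -35163/13 - 57*(-1/21823) = -35163/13 + 57/21823 = -767361408/283699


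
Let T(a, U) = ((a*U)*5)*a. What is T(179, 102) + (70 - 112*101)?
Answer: 16329668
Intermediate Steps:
T(a, U) = 5*U*a² (T(a, U) = ((U*a)*5)*a = (5*U*a)*a = 5*U*a²)
T(179, 102) + (70 - 112*101) = 5*102*179² + (70 - 112*101) = 5*102*32041 + (70 - 11312) = 16340910 - 11242 = 16329668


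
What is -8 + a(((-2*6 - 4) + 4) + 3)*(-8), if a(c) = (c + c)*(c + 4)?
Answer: -728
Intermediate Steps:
a(c) = 2*c*(4 + c) (a(c) = (2*c)*(4 + c) = 2*c*(4 + c))
-8 + a(((-2*6 - 4) + 4) + 3)*(-8) = -8 + (2*(((-2*6 - 4) + 4) + 3)*(4 + (((-2*6 - 4) + 4) + 3)))*(-8) = -8 + (2*(((-12 - 4) + 4) + 3)*(4 + (((-12 - 4) + 4) + 3)))*(-8) = -8 + (2*((-16 + 4) + 3)*(4 + ((-16 + 4) + 3)))*(-8) = -8 + (2*(-12 + 3)*(4 + (-12 + 3)))*(-8) = -8 + (2*(-9)*(4 - 9))*(-8) = -8 + (2*(-9)*(-5))*(-8) = -8 + 90*(-8) = -8 - 720 = -728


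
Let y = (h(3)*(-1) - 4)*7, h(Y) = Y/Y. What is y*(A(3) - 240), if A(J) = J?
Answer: 8295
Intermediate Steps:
h(Y) = 1
y = -35 (y = (1*(-1) - 4)*7 = (-1 - 4)*7 = -5*7 = -35)
y*(A(3) - 240) = -35*(3 - 240) = -35*(-237) = 8295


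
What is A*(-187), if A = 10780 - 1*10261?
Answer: -97053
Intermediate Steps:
A = 519 (A = 10780 - 10261 = 519)
A*(-187) = 519*(-187) = -97053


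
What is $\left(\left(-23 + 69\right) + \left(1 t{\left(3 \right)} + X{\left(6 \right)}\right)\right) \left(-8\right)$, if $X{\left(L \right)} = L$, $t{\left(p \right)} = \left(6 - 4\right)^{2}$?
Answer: $-448$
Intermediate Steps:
$t{\left(p \right)} = 4$ ($t{\left(p \right)} = 2^{2} = 4$)
$\left(\left(-23 + 69\right) + \left(1 t{\left(3 \right)} + X{\left(6 \right)}\right)\right) \left(-8\right) = \left(\left(-23 + 69\right) + \left(1 \cdot 4 + 6\right)\right) \left(-8\right) = \left(46 + \left(4 + 6\right)\right) \left(-8\right) = \left(46 + 10\right) \left(-8\right) = 56 \left(-8\right) = -448$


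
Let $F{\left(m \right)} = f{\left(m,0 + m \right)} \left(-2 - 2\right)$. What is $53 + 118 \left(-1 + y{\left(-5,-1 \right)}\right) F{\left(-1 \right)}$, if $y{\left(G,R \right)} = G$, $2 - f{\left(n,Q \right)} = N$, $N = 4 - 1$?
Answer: $-2779$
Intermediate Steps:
$N = 3$
$f{\left(n,Q \right)} = -1$ ($f{\left(n,Q \right)} = 2 - 3 = -1$)
$F{\left(m \right)} = 4$ ($F{\left(m \right)} = - (-2 - 2) = \left(-1\right) \left(-4\right) = 4$)
$53 + 118 \left(-1 + y{\left(-5,-1 \right)}\right) F{\left(-1 \right)} = 53 + 118 \left(-1 - 5\right) 4 = 53 + 118 \left(\left(-6\right) 4\right) = 53 + 118 \left(-24\right) = 53 - 2832 = -2779$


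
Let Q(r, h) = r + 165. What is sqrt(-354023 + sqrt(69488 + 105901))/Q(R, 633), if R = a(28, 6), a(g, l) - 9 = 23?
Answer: sqrt(-354023 + sqrt(175389))/197 ≈ 3.0185*I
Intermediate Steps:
a(g, l) = 32 (a(g, l) = 9 + 23 = 32)
R = 32
Q(r, h) = 165 + r
sqrt(-354023 + sqrt(69488 + 105901))/Q(R, 633) = sqrt(-354023 + sqrt(69488 + 105901))/(165 + 32) = sqrt(-354023 + sqrt(175389))/197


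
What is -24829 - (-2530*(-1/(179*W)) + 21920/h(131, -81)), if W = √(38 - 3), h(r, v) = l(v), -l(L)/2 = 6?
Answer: -69007/3 - 506*√35/1253 ≈ -23005.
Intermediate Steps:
l(L) = -12 (l(L) = -2*6 = -12)
h(r, v) = -12
W = √35 ≈ 5.9161
-24829 - (-2530*(-1/(179*W)) + 21920/h(131, -81)) = -24829 - (-2530*(-√35/6265) + 21920/(-12)) = -24829 - (-(-506)*√35/1253 + 21920*(-1/12)) = -24829 - (506*√35/1253 - 5480/3) = -24829 - (-5480/3 + 506*√35/1253) = -24829 + (5480/3 - 506*√35/1253) = -69007/3 - 506*√35/1253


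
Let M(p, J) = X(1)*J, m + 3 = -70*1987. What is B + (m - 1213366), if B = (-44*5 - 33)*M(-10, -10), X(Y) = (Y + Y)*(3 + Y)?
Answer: -1332219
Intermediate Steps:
m = -139093 (m = -3 - 70*1987 = -3 - 139090 = -139093)
X(Y) = 2*Y*(3 + Y) (X(Y) = (2*Y)*(3 + Y) = 2*Y*(3 + Y))
M(p, J) = 8*J (M(p, J) = (2*1*(3 + 1))*J = (2*1*4)*J = 8*J)
B = 20240 (B = (-44*5 - 33)*(8*(-10)) = (-220 - 33)*(-80) = -253*(-80) = 20240)
B + (m - 1213366) = 20240 + (-139093 - 1213366) = 20240 - 1352459 = -1332219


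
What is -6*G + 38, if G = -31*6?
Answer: 1154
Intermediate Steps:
G = -186
-6*G + 38 = -6*(-186) + 38 = 1116 + 38 = 1154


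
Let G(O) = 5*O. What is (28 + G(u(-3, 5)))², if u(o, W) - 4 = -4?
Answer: 784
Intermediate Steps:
u(o, W) = 0 (u(o, W) = 4 - 4 = 0)
(28 + G(u(-3, 5)))² = (28 + 5*0)² = (28 + 0)² = 28² = 784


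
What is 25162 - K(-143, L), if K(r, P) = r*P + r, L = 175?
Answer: 50330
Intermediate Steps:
K(r, P) = r + P*r (K(r, P) = P*r + r = r + P*r)
25162 - K(-143, L) = 25162 - (-143)*(1 + 175) = 25162 - (-143)*176 = 25162 - 1*(-25168) = 25162 + 25168 = 50330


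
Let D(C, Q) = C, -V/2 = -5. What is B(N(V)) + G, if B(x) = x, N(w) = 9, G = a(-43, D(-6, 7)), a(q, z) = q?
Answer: -34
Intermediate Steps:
V = 10 (V = -2*(-5) = 10)
G = -43
B(N(V)) + G = 9 - 43 = -34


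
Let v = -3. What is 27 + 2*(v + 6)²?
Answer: 45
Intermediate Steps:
27 + 2*(v + 6)² = 27 + 2*(-3 + 6)² = 27 + 2*3² = 27 + 2*9 = 27 + 18 = 45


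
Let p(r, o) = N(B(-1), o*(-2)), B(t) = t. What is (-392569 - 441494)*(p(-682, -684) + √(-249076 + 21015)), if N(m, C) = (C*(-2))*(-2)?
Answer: -4563992736 - 834063*I*√228061 ≈ -4.564e+9 - 3.9831e+8*I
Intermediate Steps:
N(m, C) = 4*C (N(m, C) = -2*C*(-2) = 4*C)
p(r, o) = -8*o (p(r, o) = 4*(o*(-2)) = 4*(-2*o) = -8*o)
(-392569 - 441494)*(p(-682, -684) + √(-249076 + 21015)) = (-392569 - 441494)*(-8*(-684) + √(-249076 + 21015)) = -834063*(5472 + √(-228061)) = -834063*(5472 + I*√228061) = -4563992736 - 834063*I*√228061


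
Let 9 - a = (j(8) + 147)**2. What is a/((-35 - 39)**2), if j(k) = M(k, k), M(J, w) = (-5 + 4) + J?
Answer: -23707/5476 ≈ -4.3293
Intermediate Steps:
M(J, w) = -1 + J
j(k) = -1 + k
a = -23707 (a = 9 - ((-1 + 8) + 147)**2 = 9 - (7 + 147)**2 = 9 - 1*154**2 = 9 - 1*23716 = 9 - 23716 = -23707)
a/((-35 - 39)**2) = -23707/(-35 - 39)**2 = -23707/((-74)**2) = -23707/5476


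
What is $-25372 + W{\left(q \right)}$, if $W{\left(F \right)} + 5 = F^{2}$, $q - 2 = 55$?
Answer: $-22128$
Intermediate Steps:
$q = 57$ ($q = 2 + 55 = 57$)
$W{\left(F \right)} = -5 + F^{2}$
$-25372 + W{\left(q \right)} = -25372 - \left(5 - 57^{2}\right) = -25372 + \left(-5 + 3249\right) = -25372 + 3244 = -22128$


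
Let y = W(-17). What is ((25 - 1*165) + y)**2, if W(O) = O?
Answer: 24649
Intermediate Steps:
y = -17
((25 - 1*165) + y)**2 = ((25 - 1*165) - 17)**2 = ((25 - 165) - 17)**2 = (-140 - 17)**2 = (-157)**2 = 24649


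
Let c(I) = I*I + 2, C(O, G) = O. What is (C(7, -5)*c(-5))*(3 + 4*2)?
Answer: 2079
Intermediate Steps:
c(I) = 2 + I**2 (c(I) = I**2 + 2 = 2 + I**2)
(C(7, -5)*c(-5))*(3 + 4*2) = (7*(2 + (-5)**2))*(3 + 4*2) = (7*(2 + 25))*(3 + 8) = (7*27)*11 = 189*11 = 2079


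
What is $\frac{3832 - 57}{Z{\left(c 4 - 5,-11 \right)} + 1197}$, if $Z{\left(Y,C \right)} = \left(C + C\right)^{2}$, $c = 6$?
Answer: $\frac{3775}{1681} \approx 2.2457$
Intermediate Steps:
$Z{\left(Y,C \right)} = 4 C^{2}$ ($Z{\left(Y,C \right)} = \left(2 C\right)^{2} = 4 C^{2}$)
$\frac{3832 - 57}{Z{\left(c 4 - 5,-11 \right)} + 1197} = \frac{3832 - 57}{4 \left(-11\right)^{2} + 1197} = \frac{3775}{4 \cdot 121 + 1197} = \frac{3775}{484 + 1197} = \frac{3775}{1681}$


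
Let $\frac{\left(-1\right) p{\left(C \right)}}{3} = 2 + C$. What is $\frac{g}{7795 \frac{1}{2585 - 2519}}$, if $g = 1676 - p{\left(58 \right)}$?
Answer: $\frac{122496}{7795} \approx 15.715$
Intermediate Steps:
$p{\left(C \right)} = -6 - 3 C$ ($p{\left(C \right)} = - 3 \left(2 + C\right) = -6 - 3 C$)
$g = 1856$ ($g = 1676 - \left(-6 - 174\right) = 1676 - -180 = 1676 + 180 = 1856$)
$\frac{g}{7795 \frac{1}{2585 - 2519}} = \frac{1856}{7795 \frac{1}{2585 - 2519}} = \frac{1856}{7795 \cdot \frac{1}{66}} = \frac{1856}{\frac{7795}{66}} = 1856 \cdot \frac{66}{7795} = \frac{122496}{7795}$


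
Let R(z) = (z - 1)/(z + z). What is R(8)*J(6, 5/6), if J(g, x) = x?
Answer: 35/96 ≈ 0.36458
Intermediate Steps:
R(z) = (-1 + z)/(2*z) (R(z) = (-1 + z)/((2*z)) = (-1 + z)*(1/(2*z)) = (-1 + z)/(2*z))
R(8)*J(6, 5/6) = ((1/2)*(-1 + 8)/8)*(5/6) = ((1/2)*(1/8)*7)*(5*(1/6)) = (7/16)*(5/6) = 35/96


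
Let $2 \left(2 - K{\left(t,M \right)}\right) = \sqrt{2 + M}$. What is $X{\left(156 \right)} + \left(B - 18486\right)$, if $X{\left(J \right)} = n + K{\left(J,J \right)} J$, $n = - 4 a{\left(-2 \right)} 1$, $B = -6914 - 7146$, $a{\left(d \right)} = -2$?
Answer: $-32226 - 78 \sqrt{158} \approx -33206.0$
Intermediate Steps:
$B = -14060$ ($B = -6914 - 7146 = -14060$)
$K{\left(t,M \right)} = 2 - \frac{\sqrt{2 + M}}{2}$
$n = 8$ ($n = \left(-4\right) \left(-2\right) 1 = 8 \cdot 1 = 8$)
$X{\left(J \right)} = 8 + J \left(2 - \frac{\sqrt{2 + J}}{2}\right)$ ($X{\left(J \right)} = 8 + \left(2 - \frac{\sqrt{2 + J}}{2}\right) J = 8 + J \left(2 - \frac{\sqrt{2 + J}}{2}\right)$)
$X{\left(156 \right)} + \left(B - 18486\right) = \left(8 - 78 \left(-4 + \sqrt{2 + 156}\right)\right) - 32546 = \left(8 - 78 \left(-4 + \sqrt{158}\right)\right) - 32546 = \left(8 + \left(312 - 78 \sqrt{158}\right)\right) - 32546 = \left(320 - 78 \sqrt{158}\right) - 32546 = -32226 - 78 \sqrt{158}$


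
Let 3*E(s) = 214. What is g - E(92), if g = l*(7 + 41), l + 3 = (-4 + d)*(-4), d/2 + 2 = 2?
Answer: 1658/3 ≈ 552.67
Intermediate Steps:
d = 0 (d = -4 + 2*2 = -4 + 4 = 0)
l = 13 (l = -3 + (-4 + 0)*(-4) = -3 - 4*(-4) = -3 + 16 = 13)
E(s) = 214/3 (E(s) = (⅓)*214 = 214/3)
g = 624 (g = 13*(7 + 41) = 13*48 = 624)
g - E(92) = 624 - 1*214/3 = 624 - 214/3 = 1658/3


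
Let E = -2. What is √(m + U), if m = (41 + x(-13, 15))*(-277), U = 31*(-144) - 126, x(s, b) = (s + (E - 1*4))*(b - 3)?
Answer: √47209 ≈ 217.28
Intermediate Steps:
x(s, b) = (-6 + s)*(-3 + b) (x(s, b) = (s + (-2 - 1*4))*(b - 3) = (s + (-2 - 4))*(-3 + b) = (s - 6)*(-3 + b) = (-6 + s)*(-3 + b))
U = -4590 (U = -4464 - 126 = -4590)
m = 51799 (m = (41 + (18 - 6*15 - 3*(-13) + 15*(-13)))*(-277) = (41 + (18 - 90 + 39 - 195))*(-277) = (41 - 228)*(-277) = -187*(-277) = 51799)
√(m + U) = √(51799 - 4590) = √47209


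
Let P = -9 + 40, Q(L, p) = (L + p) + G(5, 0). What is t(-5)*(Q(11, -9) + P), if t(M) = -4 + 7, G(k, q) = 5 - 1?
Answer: 111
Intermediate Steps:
G(k, q) = 4
t(M) = 3
Q(L, p) = 4 + L + p (Q(L, p) = (L + p) + 4 = 4 + L + p)
P = 31
t(-5)*(Q(11, -9) + P) = 3*((4 + 11 - 9) + 31) = 3*(6 + 31) = 3*37 = 111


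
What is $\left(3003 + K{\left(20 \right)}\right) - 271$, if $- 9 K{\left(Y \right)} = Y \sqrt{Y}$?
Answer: $2732 - \frac{40 \sqrt{5}}{9} \approx 2722.1$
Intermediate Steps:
$K{\left(Y \right)} = - \frac{Y^{\frac{3}{2}}}{9}$ ($K{\left(Y \right)} = - \frac{Y \sqrt{Y}}{9} = - \frac{Y^{\frac{3}{2}}}{9}$)
$\left(3003 + K{\left(20 \right)}\right) - 271 = \left(3003 - \frac{20^{\frac{3}{2}}}{9}\right) - 271 = \left(3003 - \frac{40 \sqrt{5}}{9}\right) - 271 = 2732 - \frac{40 \sqrt{5}}{9}$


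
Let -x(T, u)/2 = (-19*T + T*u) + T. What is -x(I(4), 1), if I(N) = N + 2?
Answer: -204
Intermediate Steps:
I(N) = 2 + N
x(T, u) = 36*T - 2*T*u (x(T, u) = -2*((-19*T + T*u) + T) = -2*(-18*T + T*u) = 36*T - 2*T*u)
-x(I(4), 1) = -2*(2 + 4)*(18 - 1*1) = -2*6*(18 - 1) = -2*6*17 = -1*204 = -204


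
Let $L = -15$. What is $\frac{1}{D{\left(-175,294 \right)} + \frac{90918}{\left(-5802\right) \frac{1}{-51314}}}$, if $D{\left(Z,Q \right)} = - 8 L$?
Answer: $\frac{967}{777677082} \approx 1.2434 \cdot 10^{-6}$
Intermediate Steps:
$D{\left(Z,Q \right)} = 120$ ($D{\left(Z,Q \right)} = \left(-8\right) \left(-15\right) = 120$)
$\frac{1}{D{\left(-175,294 \right)} + \frac{90918}{\left(-5802\right) \frac{1}{-51314}}} = \frac{1}{120 + \frac{90918}{\left(-5802\right) \frac{1}{-51314}}} = \frac{1}{120 + \frac{90918}{\left(-5802\right) \left(- \frac{1}{51314}\right)}} = \frac{1}{120 + \frac{90918}{\frac{2901}{25657}}} = \frac{1}{120 + 90918 \cdot \frac{25657}{2901}} = \frac{1}{120 + \frac{777561042}{967}} = \frac{1}{\frac{777677082}{967}} = \frac{967}{777677082}$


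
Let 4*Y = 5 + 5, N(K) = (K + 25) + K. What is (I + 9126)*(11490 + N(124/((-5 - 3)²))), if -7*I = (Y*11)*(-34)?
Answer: 5972951367/56 ≈ 1.0666e+8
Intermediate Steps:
N(K) = 25 + 2*K (N(K) = (25 + K) + K = 25 + 2*K)
Y = 5/2 (Y = (5 + 5)/4 = (¼)*10 = 5/2 ≈ 2.5000)
I = 935/7 (I = -(5/2)*11*(-34)/7 = -55*(-34)/14 = -⅐*(-935) = 935/7 ≈ 133.57)
(I + 9126)*(11490 + N(124/((-5 - 3)²))) = (935/7 + 9126)*(11490 + (25 + 2*(124/((-5 - 3)²)))) = 64817*(11490 + (25 + 2*(124/((-8)²))))/7 = 64817*(11490 + (25 + 2*(124/64)))/7 = 64817*(11490 + (25 + 2*(124*(1/64))))/7 = 64817*(11490 + (25 + 2*(31/16)))/7 = 64817*(11490 + (25 + 31/8))/7 = 64817*(11490 + 231/8)/7 = (64817/7)*(92151/8) = 5972951367/56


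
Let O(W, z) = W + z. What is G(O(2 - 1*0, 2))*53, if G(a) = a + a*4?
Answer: 1060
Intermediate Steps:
G(a) = 5*a (G(a) = a + 4*a = 5*a)
G(O(2 - 1*0, 2))*53 = (5*((2 - 1*0) + 2))*53 = (5*((2 + 0) + 2))*53 = (5*(2 + 2))*53 = (5*4)*53 = 20*53 = 1060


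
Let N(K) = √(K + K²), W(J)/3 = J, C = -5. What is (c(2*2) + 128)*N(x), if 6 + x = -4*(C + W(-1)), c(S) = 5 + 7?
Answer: 420*√78 ≈ 3709.3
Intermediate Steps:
W(J) = 3*J
c(S) = 12
x = 26 (x = -6 - 4*(-5 + 3*(-1)) = -6 - 4*(-5 - 3) = -6 - 4*(-8) = -6 + 32 = 26)
(c(2*2) + 128)*N(x) = (12 + 128)*√(26*(1 + 26)) = 140*√(26*27) = 140*√702 = 140*(3*√78) = 420*√78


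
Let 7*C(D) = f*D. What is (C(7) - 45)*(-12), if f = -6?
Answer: 612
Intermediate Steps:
C(D) = -6*D/7 (C(D) = (-6*D)/7 = -6*D/7)
(C(7) - 45)*(-12) = (-6/7*7 - 45)*(-12) = (-6 - 45)*(-12) = -51*(-12) = 612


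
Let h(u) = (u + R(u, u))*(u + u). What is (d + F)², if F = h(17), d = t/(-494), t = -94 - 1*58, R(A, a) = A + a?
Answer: 508322116/169 ≈ 3.0078e+6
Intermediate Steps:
t = -152 (t = -94 - 58 = -152)
h(u) = 6*u² (h(u) = (u + (u + u))*(u + u) = (u + 2*u)*(2*u) = (3*u)*(2*u) = 6*u²)
d = 4/13 (d = -152/(-494) = -152*(-1/494) = 4/13 ≈ 0.30769)
F = 1734 (F = 6*17² = 6*289 = 1734)
(d + F)² = (4/13 + 1734)² = (22546/13)² = 508322116/169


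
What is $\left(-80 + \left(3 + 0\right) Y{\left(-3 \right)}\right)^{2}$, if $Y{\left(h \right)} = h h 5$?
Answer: $3025$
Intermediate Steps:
$Y{\left(h \right)} = 5 h^{2}$ ($Y{\left(h \right)} = h^{2} \cdot 5 = 5 h^{2}$)
$\left(-80 + \left(3 + 0\right) Y{\left(-3 \right)}\right)^{2} = \left(-80 + \left(3 + 0\right) 5 \left(-3\right)^{2}\right)^{2} = \left(-80 + 3 \cdot 5 \cdot 9\right)^{2} = \left(-80 + 3 \cdot 45\right)^{2} = \left(-80 + 135\right)^{2} = 55^{2} = 3025$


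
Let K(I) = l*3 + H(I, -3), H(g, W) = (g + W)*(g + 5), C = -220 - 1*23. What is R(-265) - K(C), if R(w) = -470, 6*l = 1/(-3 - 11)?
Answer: -1652503/28 ≈ -59018.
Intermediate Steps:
C = -243 (C = -220 - 23 = -243)
H(g, W) = (5 + g)*(W + g) (H(g, W) = (W + g)*(5 + g) = (5 + g)*(W + g))
l = -1/84 (l = 1/(6*(-3 - 11)) = (1/6)/(-14) = (1/6)*(-1/14) = -1/84 ≈ -0.011905)
K(I) = -421/28 + I**2 + 2*I (K(I) = -1/84*3 + (I**2 + 5*(-3) + 5*I - 3*I) = -1/28 + (I**2 - 15 + 5*I - 3*I) = -1/28 + (-15 + I**2 + 2*I) = -421/28 + I**2 + 2*I)
R(-265) - K(C) = -470 - (-421/28 + (-243)**2 + 2*(-243)) = -470 - (-421/28 + 59049 - 486) = -470 - 1*1639343/28 = -470 - 1639343/28 = -1652503/28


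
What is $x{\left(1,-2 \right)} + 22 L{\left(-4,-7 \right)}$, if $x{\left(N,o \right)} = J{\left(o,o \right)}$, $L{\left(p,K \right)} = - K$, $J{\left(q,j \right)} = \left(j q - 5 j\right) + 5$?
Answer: $173$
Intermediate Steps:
$J{\left(q,j \right)} = 5 - 5 j + j q$ ($J{\left(q,j \right)} = \left(- 5 j + j q\right) + 5 = 5 - 5 j + j q$)
$x{\left(N,o \right)} = 5 + o^{2} - 5 o$ ($x{\left(N,o \right)} = 5 - 5 o + o o = 5 - 5 o + o^{2} = 5 + o^{2} - 5 o$)
$x{\left(1,-2 \right)} + 22 L{\left(-4,-7 \right)} = \left(5 + \left(-2\right)^{2} - -10\right) + 22 \left(\left(-1\right) \left(-7\right)\right) = \left(5 + 4 + 10\right) + 22 \cdot 7 = 19 + 154 = 173$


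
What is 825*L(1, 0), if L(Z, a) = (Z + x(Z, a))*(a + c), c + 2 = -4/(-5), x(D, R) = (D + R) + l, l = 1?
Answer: -2970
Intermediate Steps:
x(D, R) = 1 + D + R (x(D, R) = (D + R) + 1 = 1 + D + R)
c = -6/5 (c = -2 - 4/(-5) = -2 - 4*(-⅕) = -2 + ⅘ = -6/5 ≈ -1.2000)
L(Z, a) = (-6/5 + a)*(1 + a + 2*Z) (L(Z, a) = (Z + (1 + Z + a))*(a - 6/5) = (1 + a + 2*Z)*(-6/5 + a) = (-6/5 + a)*(1 + a + 2*Z))
825*L(1, 0) = 825*(-6/5 + 0² - 12/5*1 - ⅕*0 + 2*1*0) = 825*(-6/5 + 0 - 12/5 + 0 + 0) = 825*(-18/5) = -2970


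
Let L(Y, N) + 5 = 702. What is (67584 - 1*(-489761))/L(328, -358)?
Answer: 32785/41 ≈ 799.63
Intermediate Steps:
L(Y, N) = 697 (L(Y, N) = -5 + 702 = 697)
(67584 - 1*(-489761))/L(328, -358) = (67584 - 1*(-489761))/697 = (67584 + 489761)*(1/697) = 557345*(1/697) = 32785/41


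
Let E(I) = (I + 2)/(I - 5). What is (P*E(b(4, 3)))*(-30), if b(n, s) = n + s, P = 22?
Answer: -2970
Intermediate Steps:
E(I) = (2 + I)/(-5 + I)
(P*E(b(4, 3)))*(-30) = (22*((2 + (4 + 3))/(-5 + (4 + 3))))*(-30) = (22*((2 + 7)/(-5 + 7)))*(-30) = (22*(9/2))*(-30) = 99*(-30) = -2970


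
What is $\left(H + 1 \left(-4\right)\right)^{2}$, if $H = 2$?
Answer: $4$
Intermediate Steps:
$\left(H + 1 \left(-4\right)\right)^{2} = \left(2 + 1 \left(-4\right)\right)^{2} = \left(2 - 4\right)^{2} = \left(-2\right)^{2} = 4$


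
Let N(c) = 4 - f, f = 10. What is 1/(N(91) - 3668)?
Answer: -1/3674 ≈ -0.00027218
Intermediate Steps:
N(c) = -6 (N(c) = 4 - 1*10 = 4 - 10 = -6)
1/(N(91) - 3668) = 1/(-6 - 3668) = 1/(-3674) = -1/3674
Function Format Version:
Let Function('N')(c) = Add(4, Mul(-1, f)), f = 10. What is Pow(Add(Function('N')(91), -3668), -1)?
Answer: Rational(-1, 3674) ≈ -0.00027218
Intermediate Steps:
Function('N')(c) = -6 (Function('N')(c) = Add(4, Mul(-1, 10)) = Add(4, -10) = -6)
Pow(Add(Function('N')(91), -3668), -1) = Pow(Add(-6, -3668), -1) = Pow(-3674, -1) = Rational(-1, 3674)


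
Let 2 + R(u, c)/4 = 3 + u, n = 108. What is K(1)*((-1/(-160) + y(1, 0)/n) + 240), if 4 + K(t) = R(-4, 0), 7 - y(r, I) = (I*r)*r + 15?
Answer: -1036507/270 ≈ -3838.9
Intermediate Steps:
y(r, I) = -8 - I*r² (y(r, I) = 7 - ((I*r)*r + 15) = 7 - (I*r² + 15) = 7 - (15 + I*r²) = 7 + (-15 - I*r²) = -8 - I*r²)
R(u, c) = 4 + 4*u (R(u, c) = -8 + 4*(3 + u) = -8 + (12 + 4*u) = 4 + 4*u)
K(t) = -16 (K(t) = -4 + (4 + 4*(-4)) = -4 + (4 - 16) = -4 - 12 = -16)
K(1)*((-1/(-160) + y(1, 0)/n) + 240) = -16*((-1/(-160) + (-8 - 1*0*1²)/108) + 240) = -16*((-1*(-1/160) + (-8 - 1*0*1)*(1/108)) + 240) = -16*((1/160 + (-8 + 0)*(1/108)) + 240) = -16*((1/160 - 8*1/108) + 240) = -16*((1/160 - 2/27) + 240) = -16*(-293/4320 + 240) = -16*1036507/4320 = -1036507/270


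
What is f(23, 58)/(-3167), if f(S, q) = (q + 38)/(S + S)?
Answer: -48/72841 ≈ -0.00065897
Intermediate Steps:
f(S, q) = (38 + q)/(2*S) (f(S, q) = (38 + q)/((2*S)) = (38 + q)*(1/(2*S)) = (38 + q)/(2*S))
f(23, 58)/(-3167) = ((1/2)*(38 + 58)/23)/(-3167) = ((1/2)*(1/23)*96)*(-1/3167) = (48/23)*(-1/3167) = -48/72841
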